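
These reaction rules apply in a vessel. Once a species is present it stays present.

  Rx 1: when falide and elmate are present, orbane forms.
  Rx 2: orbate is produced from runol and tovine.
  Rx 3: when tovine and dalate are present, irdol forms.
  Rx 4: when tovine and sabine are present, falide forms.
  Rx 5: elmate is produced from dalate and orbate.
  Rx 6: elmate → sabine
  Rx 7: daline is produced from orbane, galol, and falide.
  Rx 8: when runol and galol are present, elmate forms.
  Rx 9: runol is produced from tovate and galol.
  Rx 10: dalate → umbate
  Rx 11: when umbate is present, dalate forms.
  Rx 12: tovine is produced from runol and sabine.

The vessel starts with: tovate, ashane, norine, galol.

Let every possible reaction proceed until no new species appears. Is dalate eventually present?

No

dalate would need umbate (Rx 11), but umbate never forms.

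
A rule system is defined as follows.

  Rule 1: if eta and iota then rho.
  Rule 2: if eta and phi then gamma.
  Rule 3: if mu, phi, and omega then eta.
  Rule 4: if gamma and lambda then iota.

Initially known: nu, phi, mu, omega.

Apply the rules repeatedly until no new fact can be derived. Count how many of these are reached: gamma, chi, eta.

From mu, phi, and omega, Rule 3 gives eta.
eta and phi hold, so gamma follows (Rule 2).
gamma: reached.
No rule produces chi, and it is not given.
eta: reached.
Reached: gamma and eta — 2 of the 3.

2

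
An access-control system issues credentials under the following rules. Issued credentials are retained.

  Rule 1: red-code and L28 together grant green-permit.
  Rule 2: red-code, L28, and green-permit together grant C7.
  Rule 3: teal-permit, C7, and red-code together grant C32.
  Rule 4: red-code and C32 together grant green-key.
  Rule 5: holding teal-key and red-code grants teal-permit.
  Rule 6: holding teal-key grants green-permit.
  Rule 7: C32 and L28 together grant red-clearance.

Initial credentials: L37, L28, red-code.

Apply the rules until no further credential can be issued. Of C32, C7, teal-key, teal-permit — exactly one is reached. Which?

C7

Holding red-code and L28 grants green-permit (Rule 1).
Holding red-code, L28, and green-permit grants C7 (Rule 2).
No rule produces teal-key, and it is not given. C32 would need teal-permit, C7, and red-code (Rule 3), but teal-permit is never granted. teal-permit would need teal-key and red-code (Rule 5), but teal-key is never granted.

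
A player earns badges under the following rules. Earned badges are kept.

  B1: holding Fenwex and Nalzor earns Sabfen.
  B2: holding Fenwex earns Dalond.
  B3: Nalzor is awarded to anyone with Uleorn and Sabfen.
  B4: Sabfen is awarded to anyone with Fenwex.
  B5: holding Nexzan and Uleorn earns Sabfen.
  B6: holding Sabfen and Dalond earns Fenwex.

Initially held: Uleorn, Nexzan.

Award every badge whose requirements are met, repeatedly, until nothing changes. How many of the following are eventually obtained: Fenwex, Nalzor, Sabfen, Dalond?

2

With Nexzan and Uleorn, Sabfen is earned (B5).
With Uleorn and Sabfen, Nalzor is earned (B3).
Fenwex would need Sabfen and Dalond (B6), but Dalond is never earned.
Nalzor: reached.
Sabfen: reached.
Dalond would need Fenwex (B2), but Fenwex is never earned.
Reached: Nalzor and Sabfen — 2 of the 4.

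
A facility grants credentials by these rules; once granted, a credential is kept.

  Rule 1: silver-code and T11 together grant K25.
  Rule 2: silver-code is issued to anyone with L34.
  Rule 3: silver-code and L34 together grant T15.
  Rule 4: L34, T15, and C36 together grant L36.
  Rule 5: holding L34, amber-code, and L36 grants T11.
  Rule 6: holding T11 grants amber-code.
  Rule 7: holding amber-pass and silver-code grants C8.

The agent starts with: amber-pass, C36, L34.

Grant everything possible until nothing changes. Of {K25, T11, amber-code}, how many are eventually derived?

0

K25 would need silver-code and T11 (Rule 1), but T11 is never granted.
T11 would need L34, amber-code, and L36 (Rule 5), but amber-code is never granted.
amber-code would need T11 (Rule 6), but T11 is never granted.
None of the 3 are reached.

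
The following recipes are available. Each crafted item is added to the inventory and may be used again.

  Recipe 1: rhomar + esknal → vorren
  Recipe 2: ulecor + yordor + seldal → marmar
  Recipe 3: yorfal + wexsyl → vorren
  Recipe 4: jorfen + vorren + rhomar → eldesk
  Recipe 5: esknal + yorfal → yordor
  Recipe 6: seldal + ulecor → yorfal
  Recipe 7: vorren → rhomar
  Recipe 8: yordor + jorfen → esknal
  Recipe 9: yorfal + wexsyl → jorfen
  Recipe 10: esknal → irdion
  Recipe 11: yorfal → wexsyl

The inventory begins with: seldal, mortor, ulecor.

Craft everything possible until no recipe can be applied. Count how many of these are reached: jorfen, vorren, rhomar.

seldal + ulecor → yorfal (Recipe 6).
yorfal → wexsyl (Recipe 11).
yorfal + wexsyl → vorren (Recipe 3).
yorfal + wexsyl → jorfen (Recipe 9).
vorren → rhomar (Recipe 7).
jorfen: reached.
vorren: reached.
rhomar: reached.
All 3 are reached.

3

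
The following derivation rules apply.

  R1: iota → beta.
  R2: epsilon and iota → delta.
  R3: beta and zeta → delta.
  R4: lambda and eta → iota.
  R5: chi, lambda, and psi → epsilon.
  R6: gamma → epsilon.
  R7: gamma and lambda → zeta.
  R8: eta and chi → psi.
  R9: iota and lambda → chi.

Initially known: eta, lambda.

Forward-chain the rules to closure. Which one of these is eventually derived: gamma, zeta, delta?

lambda and eta hold, so iota follows (R4).
From iota and lambda, R9 gives chi.
eta and chi hold, so psi follows (R8).
From chi, lambda, and psi, R5 gives epsilon.
epsilon and iota hold, so delta follows (R2).
zeta would need gamma and lambda (R7), but gamma is never established. No rule produces gamma, and it is not given.

delta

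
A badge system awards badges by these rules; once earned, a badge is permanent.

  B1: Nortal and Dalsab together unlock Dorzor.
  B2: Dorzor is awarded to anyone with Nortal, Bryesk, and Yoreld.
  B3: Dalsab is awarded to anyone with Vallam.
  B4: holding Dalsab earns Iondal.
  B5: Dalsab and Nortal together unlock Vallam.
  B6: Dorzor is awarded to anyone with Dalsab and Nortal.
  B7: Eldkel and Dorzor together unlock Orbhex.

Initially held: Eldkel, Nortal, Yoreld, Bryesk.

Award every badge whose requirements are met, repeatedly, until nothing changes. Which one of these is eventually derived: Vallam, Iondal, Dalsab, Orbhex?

Orbhex

With Nortal, Bryesk, and Yoreld, Dorzor is earned (B2).
With Eldkel and Dorzor, Orbhex is earned (B7).
Dalsab would need Vallam (B3), but Vallam is never earned. Vallam would need Dalsab and Nortal (B5), but Dalsab is never earned. Iondal would need Dalsab (B4), but Dalsab is never earned.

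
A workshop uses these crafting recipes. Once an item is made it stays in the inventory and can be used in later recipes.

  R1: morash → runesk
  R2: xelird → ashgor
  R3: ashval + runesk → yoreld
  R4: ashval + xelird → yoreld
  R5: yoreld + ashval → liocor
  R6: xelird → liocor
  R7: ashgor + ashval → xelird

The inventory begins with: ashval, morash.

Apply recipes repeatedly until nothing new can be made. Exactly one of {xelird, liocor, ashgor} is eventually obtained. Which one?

Using R1, morash makes runesk.
Using R3, ashval and runesk make yoreld.
yoreld + ashval → liocor (R5).
xelird would need ashgor and ashval (R7), but ashgor is never obtained. ashgor would need xelird (R2), but xelird is never obtained.

liocor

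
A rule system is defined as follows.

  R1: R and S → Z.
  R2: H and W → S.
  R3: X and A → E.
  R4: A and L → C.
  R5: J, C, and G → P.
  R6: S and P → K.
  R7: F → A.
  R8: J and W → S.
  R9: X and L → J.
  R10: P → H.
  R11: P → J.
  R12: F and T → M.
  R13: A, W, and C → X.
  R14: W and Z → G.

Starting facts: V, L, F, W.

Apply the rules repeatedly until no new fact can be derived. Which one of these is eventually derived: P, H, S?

S

From F, R7 gives A.
A and L hold, so C follows (R4).
From A, W, and C, R13 gives X.
From X and L, R9 gives J.
From J and W, R8 gives S.
H would need P (R10), but P is never established. P would need J, C, and G (R5), but G is never established.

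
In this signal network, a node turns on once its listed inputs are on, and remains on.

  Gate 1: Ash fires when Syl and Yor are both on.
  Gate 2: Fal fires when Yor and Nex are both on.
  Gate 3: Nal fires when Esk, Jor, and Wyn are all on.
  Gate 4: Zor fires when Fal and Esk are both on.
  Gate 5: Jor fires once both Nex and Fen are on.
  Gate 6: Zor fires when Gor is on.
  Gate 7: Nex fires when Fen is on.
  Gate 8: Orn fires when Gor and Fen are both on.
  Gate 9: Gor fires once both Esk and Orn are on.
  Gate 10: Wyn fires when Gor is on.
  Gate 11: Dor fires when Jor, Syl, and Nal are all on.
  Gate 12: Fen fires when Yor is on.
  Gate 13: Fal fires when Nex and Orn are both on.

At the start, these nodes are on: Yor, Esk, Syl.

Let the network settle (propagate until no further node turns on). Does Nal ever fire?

Nal would need Esk, Jor, and Wyn (Gate 3), but Wyn never turns on.

No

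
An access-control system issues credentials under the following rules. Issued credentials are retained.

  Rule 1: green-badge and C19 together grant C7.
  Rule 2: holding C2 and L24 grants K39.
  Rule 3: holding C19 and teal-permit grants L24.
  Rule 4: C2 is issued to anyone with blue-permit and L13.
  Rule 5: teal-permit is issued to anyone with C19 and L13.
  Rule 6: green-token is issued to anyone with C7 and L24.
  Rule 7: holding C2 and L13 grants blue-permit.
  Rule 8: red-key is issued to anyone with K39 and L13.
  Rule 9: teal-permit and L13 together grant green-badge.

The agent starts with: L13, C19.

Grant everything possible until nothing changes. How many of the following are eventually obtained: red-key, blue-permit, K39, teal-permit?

1

Holding C19 and L13 grants teal-permit (Rule 5).
red-key would need K39 and L13 (Rule 8), but K39 is never granted.
blue-permit would need C2 and L13 (Rule 7), but C2 is never granted.
K39 would need C2 and L24 (Rule 2), but C2 is never granted.
teal-permit: reached.
Reached: teal-permit — 1 of the 4.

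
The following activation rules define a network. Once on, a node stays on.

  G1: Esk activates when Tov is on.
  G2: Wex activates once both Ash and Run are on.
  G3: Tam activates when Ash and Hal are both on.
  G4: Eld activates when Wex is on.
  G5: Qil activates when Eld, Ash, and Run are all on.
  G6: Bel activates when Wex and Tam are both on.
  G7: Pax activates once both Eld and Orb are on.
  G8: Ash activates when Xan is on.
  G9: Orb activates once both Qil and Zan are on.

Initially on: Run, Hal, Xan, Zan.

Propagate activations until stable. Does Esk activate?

No

Esk would need Tov (G1), but Tov never turns on.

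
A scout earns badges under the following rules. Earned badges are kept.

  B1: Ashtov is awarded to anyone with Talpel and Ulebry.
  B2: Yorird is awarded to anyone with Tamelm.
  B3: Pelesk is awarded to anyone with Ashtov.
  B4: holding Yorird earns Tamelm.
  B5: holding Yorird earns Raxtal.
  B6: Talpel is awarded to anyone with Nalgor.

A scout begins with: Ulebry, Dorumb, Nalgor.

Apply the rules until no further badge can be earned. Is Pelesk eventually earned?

With Nalgor, Talpel is earned (B6).
With Talpel and Ulebry, Ashtov is earned (B1).
With Ashtov, Pelesk is earned (B3).

Yes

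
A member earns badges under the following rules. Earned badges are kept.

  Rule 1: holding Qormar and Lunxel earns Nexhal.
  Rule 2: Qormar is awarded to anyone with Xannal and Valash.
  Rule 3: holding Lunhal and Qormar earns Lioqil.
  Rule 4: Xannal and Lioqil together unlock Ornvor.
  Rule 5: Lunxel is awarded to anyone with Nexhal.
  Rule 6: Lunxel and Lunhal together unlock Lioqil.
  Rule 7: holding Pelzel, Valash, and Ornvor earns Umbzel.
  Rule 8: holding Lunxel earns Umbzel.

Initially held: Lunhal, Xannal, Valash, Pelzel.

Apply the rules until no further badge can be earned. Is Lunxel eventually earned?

No

Lunxel would need Nexhal (Rule 5), but Nexhal is never earned.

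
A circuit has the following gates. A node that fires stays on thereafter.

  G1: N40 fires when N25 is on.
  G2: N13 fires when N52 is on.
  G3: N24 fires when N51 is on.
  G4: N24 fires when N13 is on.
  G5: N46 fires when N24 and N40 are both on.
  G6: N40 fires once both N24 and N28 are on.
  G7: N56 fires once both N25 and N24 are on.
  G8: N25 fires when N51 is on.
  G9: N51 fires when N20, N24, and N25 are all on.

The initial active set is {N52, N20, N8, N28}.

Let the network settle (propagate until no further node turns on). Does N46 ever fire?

Yes

N52 is on, so N13 fires (G2).
G4: N13 on → N24 on.
N24 and N28 are on, so N40 fires (G6).
N24 and N40 are on, so N46 fires (G5).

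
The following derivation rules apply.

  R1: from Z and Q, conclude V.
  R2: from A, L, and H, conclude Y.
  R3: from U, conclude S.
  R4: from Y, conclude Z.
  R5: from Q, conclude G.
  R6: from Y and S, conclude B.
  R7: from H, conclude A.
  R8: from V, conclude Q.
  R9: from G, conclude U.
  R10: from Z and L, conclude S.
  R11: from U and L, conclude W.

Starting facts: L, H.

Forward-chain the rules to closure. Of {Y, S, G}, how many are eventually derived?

From H, R7 gives A.
A, L, and H hold, so Y follows (R2).
Y holds, so Z follows (R4).
From Z and L, R10 gives S.
Y: reached.
S: reached.
G would need Q (R5), but Q is never established.
Reached: Y and S — 2 of the 3.

2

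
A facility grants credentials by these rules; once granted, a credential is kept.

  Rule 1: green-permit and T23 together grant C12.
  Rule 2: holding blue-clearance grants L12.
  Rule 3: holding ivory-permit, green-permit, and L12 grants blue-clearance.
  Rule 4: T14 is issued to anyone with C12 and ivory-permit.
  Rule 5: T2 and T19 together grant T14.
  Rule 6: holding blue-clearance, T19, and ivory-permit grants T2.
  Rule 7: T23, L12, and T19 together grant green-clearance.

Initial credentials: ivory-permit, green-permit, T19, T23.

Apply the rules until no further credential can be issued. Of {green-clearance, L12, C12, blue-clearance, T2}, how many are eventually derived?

1

Holding green-permit and T23 grants C12 (Rule 1).
green-clearance would need T23, L12, and T19 (Rule 7), but L12 is never granted.
L12 would need blue-clearance (Rule 2), but blue-clearance is never granted.
C12: reached.
blue-clearance would need ivory-permit, green-permit, and L12 (Rule 3), but L12 is never granted.
T2 would need blue-clearance, T19, and ivory-permit (Rule 6), but blue-clearance is never granted.
Reached: C12 — 1 of the 5.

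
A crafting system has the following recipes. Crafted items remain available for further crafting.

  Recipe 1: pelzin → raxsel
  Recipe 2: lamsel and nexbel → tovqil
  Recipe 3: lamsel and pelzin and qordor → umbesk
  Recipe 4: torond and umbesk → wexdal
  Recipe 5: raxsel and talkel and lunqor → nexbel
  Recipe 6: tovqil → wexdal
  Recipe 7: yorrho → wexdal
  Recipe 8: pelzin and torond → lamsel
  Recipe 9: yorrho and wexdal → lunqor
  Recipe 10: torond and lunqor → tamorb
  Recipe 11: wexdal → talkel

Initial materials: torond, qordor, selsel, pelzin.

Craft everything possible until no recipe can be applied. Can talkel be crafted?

Using Recipe 8, pelzin and torond make lamsel.
Using Recipe 3, lamsel, pelzin, and qordor make umbesk.
Using Recipe 4, torond and umbesk make wexdal.
wexdal → talkel (Recipe 11).

Yes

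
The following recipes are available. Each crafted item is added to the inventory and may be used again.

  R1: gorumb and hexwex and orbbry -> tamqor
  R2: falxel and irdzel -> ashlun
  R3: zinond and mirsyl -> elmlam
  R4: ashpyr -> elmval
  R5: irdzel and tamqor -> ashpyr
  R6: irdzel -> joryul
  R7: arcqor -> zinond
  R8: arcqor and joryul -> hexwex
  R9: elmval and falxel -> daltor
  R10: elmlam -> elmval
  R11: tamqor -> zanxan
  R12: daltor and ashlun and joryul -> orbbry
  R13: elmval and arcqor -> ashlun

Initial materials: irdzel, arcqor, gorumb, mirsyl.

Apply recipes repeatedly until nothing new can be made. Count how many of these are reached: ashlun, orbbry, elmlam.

arcqor -> zinond (R7).
zinond and mirsyl -> elmlam (R3).
elmlam -> elmval (R10).
Using R13, elmval and arcqor make ashlun.
ashlun: reached.
orbbry would need daltor, ashlun, and joryul (R12), but daltor is never obtained.
elmlam: reached.
Reached: ashlun and elmlam — 2 of the 3.

2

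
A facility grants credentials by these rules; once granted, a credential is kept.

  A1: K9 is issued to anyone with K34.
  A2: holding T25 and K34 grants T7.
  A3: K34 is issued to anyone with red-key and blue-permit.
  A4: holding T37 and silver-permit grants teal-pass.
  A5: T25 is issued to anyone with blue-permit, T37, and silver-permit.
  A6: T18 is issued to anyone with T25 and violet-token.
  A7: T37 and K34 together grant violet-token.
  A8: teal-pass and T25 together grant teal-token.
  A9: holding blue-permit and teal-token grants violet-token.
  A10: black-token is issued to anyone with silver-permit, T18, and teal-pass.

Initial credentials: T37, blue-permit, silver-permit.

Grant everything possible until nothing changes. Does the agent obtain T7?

T7 would need T25 and K34 (A2), but K34 is never granted.

No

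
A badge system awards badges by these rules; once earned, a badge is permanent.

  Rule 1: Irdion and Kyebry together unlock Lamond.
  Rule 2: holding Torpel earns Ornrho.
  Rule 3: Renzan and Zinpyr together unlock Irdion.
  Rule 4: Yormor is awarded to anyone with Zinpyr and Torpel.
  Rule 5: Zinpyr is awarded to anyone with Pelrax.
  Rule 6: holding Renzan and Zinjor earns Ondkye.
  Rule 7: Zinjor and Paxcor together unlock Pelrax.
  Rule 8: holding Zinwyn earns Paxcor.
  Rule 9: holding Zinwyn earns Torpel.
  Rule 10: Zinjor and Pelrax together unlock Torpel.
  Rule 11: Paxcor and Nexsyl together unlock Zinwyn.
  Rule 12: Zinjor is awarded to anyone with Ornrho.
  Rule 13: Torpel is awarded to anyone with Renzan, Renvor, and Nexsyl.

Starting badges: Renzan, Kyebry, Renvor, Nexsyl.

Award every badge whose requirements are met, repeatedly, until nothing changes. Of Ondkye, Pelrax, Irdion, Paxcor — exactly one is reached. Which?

Ondkye

With Renzan, Renvor, and Nexsyl, Torpel is earned (Rule 13).
With Torpel, Ornrho is earned (Rule 2).
With Ornrho, Zinjor is earned (Rule 12).
With Renzan and Zinjor, Ondkye is earned (Rule 6).
Paxcor would need Zinwyn (Rule 8), but Zinwyn is never earned. Irdion would need Renzan and Zinpyr (Rule 3), but Zinpyr is never earned. Pelrax would need Zinjor and Paxcor (Rule 7), but Paxcor is never earned.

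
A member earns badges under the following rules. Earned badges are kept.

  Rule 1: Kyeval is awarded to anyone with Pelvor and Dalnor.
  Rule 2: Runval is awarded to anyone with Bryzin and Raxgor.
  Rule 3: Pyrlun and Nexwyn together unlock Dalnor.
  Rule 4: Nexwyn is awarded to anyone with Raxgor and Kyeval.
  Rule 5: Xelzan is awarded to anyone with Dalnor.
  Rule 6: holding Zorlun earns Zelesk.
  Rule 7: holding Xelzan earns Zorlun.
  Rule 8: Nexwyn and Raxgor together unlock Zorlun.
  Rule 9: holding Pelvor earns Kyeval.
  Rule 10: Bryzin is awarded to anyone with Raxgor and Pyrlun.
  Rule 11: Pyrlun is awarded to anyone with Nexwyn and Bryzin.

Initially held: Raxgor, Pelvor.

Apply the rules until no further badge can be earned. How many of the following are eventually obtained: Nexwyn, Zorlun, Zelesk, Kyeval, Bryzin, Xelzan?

With Pelvor, Kyeval is earned (Rule 9).
With Raxgor and Kyeval, Nexwyn is earned (Rule 4).
With Nexwyn and Raxgor, Zorlun is earned (Rule 8).
With Zorlun, Zelesk is earned (Rule 6).
Nexwyn: reached.
Zorlun: reached.
Zelesk: reached.
Kyeval: reached.
Bryzin would need Raxgor and Pyrlun (Rule 10), but Pyrlun is never earned.
Xelzan would need Dalnor (Rule 5), but Dalnor is never earned.
Reached: Nexwyn, Zorlun, Zelesk, and Kyeval — 4 of the 6.

4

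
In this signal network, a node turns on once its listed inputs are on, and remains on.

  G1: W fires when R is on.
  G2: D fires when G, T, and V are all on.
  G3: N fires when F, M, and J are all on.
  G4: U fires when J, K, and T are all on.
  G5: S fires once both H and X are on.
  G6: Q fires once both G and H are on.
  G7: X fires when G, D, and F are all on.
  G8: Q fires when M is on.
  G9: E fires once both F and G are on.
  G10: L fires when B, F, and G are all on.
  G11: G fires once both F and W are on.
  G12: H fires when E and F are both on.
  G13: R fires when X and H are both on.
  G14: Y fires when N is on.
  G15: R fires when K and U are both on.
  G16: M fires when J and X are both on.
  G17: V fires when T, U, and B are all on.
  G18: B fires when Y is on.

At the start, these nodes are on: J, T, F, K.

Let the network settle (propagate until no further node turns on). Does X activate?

No

X would need G, D, and F (G7), but D never turns on.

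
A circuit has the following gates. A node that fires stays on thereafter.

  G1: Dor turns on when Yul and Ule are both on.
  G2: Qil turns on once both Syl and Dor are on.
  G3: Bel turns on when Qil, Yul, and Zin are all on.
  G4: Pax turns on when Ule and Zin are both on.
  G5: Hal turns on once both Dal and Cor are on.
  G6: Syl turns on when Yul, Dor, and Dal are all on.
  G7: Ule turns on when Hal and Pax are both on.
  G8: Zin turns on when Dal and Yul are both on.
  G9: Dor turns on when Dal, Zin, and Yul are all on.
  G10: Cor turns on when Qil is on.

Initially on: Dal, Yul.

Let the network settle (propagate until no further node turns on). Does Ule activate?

Ule would need Hal and Pax (G7), but Pax never turns on.

No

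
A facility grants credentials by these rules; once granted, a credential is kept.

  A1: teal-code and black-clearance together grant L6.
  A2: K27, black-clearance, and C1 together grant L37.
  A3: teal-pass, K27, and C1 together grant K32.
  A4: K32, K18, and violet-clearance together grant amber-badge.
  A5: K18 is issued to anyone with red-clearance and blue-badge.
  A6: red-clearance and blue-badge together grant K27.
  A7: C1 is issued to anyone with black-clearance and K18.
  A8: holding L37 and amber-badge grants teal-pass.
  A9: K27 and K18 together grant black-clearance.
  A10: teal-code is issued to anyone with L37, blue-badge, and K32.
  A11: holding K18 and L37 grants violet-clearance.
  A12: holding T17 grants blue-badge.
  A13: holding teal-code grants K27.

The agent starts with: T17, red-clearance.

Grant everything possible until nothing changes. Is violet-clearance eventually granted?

Holding T17 grants blue-badge (A12).
Holding red-clearance and blue-badge grants K27 (A6).
Holding red-clearance and blue-badge grants K18 (A5).
Holding K27 and K18 grants black-clearance (A9).
Holding black-clearance and K18 grants C1 (A7).
Holding K27, black-clearance, and C1 grants L37 (A2).
Holding K18 and L37 grants violet-clearance (A11).

Yes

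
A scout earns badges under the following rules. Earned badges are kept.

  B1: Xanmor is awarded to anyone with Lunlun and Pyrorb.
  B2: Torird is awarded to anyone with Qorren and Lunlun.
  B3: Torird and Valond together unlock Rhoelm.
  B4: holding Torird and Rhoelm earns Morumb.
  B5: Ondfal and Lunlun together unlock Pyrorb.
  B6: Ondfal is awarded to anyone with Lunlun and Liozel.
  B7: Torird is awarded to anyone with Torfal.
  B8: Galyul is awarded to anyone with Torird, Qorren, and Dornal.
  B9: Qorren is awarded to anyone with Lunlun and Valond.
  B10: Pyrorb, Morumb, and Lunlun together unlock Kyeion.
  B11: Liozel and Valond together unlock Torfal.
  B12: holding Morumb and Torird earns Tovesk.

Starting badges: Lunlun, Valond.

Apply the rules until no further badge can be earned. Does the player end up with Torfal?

No

Torfal would need Liozel and Valond (B11), but Liozel is never earned.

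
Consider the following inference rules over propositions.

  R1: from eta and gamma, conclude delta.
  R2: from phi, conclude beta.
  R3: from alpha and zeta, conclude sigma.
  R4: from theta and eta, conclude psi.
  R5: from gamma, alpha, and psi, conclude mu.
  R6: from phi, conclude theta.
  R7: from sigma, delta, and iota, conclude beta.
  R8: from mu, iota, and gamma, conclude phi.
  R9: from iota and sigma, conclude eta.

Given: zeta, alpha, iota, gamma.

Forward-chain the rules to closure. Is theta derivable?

theta would need phi (R6), but phi is never established.

No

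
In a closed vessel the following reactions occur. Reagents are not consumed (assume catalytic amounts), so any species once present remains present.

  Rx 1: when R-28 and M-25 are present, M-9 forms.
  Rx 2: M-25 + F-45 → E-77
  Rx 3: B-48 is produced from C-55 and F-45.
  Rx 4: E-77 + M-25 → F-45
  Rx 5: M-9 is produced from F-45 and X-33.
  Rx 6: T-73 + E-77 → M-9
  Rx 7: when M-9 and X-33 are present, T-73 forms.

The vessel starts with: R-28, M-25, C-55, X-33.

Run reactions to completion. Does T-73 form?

Yes

R-28 and M-25 present → M-9 forms (Rx 1).
M-9 and X-33 present → T-73 forms (Rx 7).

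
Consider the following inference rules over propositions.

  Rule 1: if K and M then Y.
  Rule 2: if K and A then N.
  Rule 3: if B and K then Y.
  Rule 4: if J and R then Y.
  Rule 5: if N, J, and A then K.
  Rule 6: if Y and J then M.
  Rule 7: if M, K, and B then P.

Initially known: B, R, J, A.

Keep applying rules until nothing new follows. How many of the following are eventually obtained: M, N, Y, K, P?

From J and R, Rule 4 gives Y.
Y and J hold, so M follows (Rule 6).
M: reached.
N would need K and A (Rule 2), but K is never established.
Y: reached.
K would need N, J, and A (Rule 5), but N is never established.
P would need M, K, and B (Rule 7), but K is never established.
Reached: M and Y — 2 of the 5.

2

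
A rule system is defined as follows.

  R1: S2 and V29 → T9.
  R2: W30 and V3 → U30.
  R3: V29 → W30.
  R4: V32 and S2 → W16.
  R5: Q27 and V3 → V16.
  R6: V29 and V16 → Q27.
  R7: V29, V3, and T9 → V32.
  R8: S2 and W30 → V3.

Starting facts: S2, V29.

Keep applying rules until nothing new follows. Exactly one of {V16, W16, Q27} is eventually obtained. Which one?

V29 holds, so W30 follows (R3).
S2 and V29 hold, so T9 follows (R1).
From S2 and W30, R8 gives V3.
From V29, V3, and T9, R7 gives V32.
From V32 and S2, R4 gives W16.
Q27 would need V29 and V16 (R6), but V16 is never established. V16 would need Q27 and V3 (R5), but Q27 is never established.

W16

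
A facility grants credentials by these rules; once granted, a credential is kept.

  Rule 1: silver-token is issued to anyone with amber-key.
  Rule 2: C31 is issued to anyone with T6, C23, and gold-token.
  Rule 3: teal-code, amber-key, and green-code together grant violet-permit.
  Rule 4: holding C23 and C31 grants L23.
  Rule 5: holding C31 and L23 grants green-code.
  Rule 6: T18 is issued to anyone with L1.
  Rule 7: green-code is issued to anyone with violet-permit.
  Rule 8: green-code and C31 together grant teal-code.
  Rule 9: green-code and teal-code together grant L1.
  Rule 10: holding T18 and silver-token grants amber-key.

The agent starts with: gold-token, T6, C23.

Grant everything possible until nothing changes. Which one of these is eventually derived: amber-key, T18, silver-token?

Holding T6, C23, and gold-token grants C31 (Rule 2).
Holding C23 and C31 grants L23 (Rule 4).
Holding C31 and L23 grants green-code (Rule 5).
Holding green-code and C31 grants teal-code (Rule 8).
Holding green-code and teal-code grants L1 (Rule 9).
Holding L1 grants T18 (Rule 6).
amber-key would need T18 and silver-token (Rule 10), but silver-token is never granted. silver-token would need amber-key (Rule 1), but amber-key is never granted.

T18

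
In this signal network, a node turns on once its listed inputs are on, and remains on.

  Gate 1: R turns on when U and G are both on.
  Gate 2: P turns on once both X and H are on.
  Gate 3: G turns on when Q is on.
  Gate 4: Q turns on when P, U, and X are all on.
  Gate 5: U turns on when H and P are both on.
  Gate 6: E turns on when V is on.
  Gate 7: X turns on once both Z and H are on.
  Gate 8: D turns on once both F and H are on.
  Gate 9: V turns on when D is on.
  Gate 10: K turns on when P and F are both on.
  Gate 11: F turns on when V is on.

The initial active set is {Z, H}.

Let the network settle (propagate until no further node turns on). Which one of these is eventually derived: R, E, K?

R

Z and H are on, so X turns on (Gate 7).
X and H are on, so P turns on (Gate 2).
H and P are on, so U turns on (Gate 5).
Gate 4: P, U, and X on → Q on.
Gate 3: Q on → G on.
Gate 1: U and G on → R on.
E would need V (Gate 6), but V never turns on. K would need P and F (Gate 10), but F never turns on.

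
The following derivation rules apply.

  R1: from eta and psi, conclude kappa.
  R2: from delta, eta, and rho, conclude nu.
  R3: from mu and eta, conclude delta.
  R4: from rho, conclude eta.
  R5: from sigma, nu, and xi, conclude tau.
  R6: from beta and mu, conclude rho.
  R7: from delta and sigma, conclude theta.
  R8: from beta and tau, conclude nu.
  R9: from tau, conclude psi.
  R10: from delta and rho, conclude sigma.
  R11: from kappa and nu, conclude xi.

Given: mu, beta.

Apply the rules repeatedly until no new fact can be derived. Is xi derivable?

xi would need kappa and nu (R11), but kappa is never established.

No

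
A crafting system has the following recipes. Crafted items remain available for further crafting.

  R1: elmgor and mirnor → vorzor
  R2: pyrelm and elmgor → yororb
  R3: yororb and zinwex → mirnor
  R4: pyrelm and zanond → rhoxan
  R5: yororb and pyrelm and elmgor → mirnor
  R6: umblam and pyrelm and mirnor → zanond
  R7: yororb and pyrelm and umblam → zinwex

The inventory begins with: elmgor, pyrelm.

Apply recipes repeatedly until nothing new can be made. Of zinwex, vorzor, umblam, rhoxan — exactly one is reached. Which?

vorzor

Using R2, pyrelm and elmgor make yororb.
yororb and pyrelm and elmgor → mirnor (R5).
elmgor and mirnor → vorzor (R1).
No rule produces umblam, and it is not given. zinwex would need yororb, pyrelm, and umblam (R7), but umblam is never obtained. rhoxan would need pyrelm and zanond (R4), but zanond is never obtained.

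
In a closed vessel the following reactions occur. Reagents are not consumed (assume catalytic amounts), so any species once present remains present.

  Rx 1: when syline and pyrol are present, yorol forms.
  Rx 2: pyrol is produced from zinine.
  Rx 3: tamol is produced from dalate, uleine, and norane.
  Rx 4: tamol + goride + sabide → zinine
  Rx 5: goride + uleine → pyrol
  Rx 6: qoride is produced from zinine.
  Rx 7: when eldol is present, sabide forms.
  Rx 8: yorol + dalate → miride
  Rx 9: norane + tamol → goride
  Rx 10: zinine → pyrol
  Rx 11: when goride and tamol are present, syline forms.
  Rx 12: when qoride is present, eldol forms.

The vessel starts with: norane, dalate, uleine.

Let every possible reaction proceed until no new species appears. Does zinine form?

No

zinine would need tamol, goride, and sabide (Rx 4), but sabide never forms.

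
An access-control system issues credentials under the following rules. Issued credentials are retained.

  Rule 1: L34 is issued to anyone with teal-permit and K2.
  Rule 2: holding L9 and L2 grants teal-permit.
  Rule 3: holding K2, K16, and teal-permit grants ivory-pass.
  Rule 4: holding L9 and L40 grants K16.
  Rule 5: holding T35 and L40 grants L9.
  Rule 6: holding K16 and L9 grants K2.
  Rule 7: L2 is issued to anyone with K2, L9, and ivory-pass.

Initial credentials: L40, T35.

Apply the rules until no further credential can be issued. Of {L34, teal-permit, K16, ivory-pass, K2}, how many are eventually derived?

Holding T35 and L40 grants L9 (Rule 5).
Holding L9 and L40 grants K16 (Rule 4).
Holding K16 and L9 grants K2 (Rule 6).
L34 would need teal-permit and K2 (Rule 1), but teal-permit is never granted.
teal-permit would need L9 and L2 (Rule 2), but L2 is never granted.
K16: reached.
ivory-pass would need K2, K16, and teal-permit (Rule 3), but teal-permit is never granted.
K2: reached.
Reached: K16 and K2 — 2 of the 5.

2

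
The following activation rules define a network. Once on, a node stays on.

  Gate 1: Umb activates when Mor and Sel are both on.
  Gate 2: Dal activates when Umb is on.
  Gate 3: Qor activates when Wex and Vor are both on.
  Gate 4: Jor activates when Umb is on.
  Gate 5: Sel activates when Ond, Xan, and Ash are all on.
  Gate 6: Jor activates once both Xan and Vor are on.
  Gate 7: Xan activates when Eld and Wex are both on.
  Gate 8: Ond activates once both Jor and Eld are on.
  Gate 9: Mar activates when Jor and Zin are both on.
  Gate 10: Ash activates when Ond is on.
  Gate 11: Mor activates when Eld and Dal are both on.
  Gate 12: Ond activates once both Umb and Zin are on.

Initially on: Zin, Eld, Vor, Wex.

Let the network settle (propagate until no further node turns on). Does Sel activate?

Gate 7: Eld and Wex on → Xan on.
Gate 6: Xan and Vor on → Jor on.
Gate 8: Jor and Eld on → Ond on.
Gate 10: Ond on → Ash on.
Gate 5: Ond, Xan, and Ash on → Sel on.

Yes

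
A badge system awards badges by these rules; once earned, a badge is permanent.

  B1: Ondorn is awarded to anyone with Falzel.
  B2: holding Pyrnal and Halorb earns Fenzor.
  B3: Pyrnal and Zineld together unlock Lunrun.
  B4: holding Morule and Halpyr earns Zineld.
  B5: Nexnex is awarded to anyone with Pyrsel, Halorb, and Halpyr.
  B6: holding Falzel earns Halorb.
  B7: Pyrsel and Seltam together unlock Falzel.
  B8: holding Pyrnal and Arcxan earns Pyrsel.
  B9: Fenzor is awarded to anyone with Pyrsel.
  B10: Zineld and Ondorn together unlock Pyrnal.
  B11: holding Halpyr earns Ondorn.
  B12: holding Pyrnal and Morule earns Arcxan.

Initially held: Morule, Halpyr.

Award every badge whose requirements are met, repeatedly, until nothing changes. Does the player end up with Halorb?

No

Halorb would need Falzel (B6), but Falzel is never earned.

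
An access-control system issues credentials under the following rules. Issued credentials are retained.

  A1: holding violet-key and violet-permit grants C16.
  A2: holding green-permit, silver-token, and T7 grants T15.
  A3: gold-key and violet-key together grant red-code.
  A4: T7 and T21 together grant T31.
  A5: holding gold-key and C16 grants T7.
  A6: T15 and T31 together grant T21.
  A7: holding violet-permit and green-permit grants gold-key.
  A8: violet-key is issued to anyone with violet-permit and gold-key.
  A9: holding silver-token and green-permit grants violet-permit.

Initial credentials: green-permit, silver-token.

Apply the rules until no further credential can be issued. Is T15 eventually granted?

Holding silver-token and green-permit grants violet-permit (A9).
Holding violet-permit and green-permit grants gold-key (A7).
Holding violet-permit and gold-key grants violet-key (A8).
Holding violet-key and violet-permit grants C16 (A1).
Holding gold-key and C16 grants T7 (A5).
Holding green-permit, silver-token, and T7 grants T15 (A2).

Yes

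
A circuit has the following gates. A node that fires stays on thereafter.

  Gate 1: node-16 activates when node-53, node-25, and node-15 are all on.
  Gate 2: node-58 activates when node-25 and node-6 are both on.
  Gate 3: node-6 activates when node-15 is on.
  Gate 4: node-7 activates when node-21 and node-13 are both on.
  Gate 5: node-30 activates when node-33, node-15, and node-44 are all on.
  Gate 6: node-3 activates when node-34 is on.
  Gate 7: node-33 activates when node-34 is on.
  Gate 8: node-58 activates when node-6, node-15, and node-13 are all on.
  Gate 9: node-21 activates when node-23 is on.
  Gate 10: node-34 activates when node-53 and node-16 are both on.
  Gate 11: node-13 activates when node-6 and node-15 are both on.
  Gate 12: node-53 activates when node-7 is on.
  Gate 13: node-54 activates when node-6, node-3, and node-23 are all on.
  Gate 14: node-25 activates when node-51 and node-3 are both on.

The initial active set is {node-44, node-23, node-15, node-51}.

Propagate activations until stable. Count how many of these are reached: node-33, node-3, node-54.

0

node-33 would need node-34 (Gate 7), but node-34 never turns on.
node-3 would need node-34 (Gate 6), but node-34 never turns on.
node-54 would need node-6, node-3, and node-23 (Gate 13), but node-3 never turns on.
None of the 3 are reached.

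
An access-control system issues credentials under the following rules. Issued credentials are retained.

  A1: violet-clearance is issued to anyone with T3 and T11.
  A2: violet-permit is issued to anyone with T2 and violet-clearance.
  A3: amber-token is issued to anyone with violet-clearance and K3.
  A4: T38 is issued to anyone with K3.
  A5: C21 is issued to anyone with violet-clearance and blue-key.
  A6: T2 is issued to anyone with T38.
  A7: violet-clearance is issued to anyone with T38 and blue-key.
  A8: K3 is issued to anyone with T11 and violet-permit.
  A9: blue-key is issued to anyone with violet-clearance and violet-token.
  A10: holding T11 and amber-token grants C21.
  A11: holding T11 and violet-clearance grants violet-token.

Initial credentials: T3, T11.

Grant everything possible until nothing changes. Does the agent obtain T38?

No

T38 would need K3 (A4), but K3 is never granted.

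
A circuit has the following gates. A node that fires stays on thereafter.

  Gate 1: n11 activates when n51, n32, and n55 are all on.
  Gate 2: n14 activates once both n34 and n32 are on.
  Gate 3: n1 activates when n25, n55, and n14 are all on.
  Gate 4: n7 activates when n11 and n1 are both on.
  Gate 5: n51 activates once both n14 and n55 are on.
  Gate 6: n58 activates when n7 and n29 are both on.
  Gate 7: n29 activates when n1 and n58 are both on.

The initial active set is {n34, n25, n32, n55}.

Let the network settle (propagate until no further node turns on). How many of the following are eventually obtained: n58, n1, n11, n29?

Gate 2: n34 and n32 on → n14 on.
Gate 5: n14 and n55 on → n51 on.
n25, n55, and n14 are on, so n1 activates (Gate 3).
n51, n32, and n55 are on, so n11 activates (Gate 1).
n58 would need n7 and n29 (Gate 6), but n29 never turns on.
n1: reached.
n11: reached.
n29 would need n1 and n58 (Gate 7), but n58 never turns on.
Reached: n1 and n11 — 2 of the 4.

2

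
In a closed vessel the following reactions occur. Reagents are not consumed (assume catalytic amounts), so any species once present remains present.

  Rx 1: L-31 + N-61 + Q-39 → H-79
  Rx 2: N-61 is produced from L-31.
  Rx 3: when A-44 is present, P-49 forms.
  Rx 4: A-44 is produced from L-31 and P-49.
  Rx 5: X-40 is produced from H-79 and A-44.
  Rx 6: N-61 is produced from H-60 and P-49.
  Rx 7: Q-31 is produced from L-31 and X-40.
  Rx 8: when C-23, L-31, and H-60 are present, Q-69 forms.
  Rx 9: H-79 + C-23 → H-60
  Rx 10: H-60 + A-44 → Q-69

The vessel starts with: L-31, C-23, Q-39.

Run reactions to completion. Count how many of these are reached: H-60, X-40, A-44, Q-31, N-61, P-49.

L-31 present → N-61 forms (Rx 2).
L-31, N-61, and Q-39 present → H-79 forms (Rx 1).
H-79 and C-23 present → H-60 forms (Rx 9).
H-60: reached.
X-40 would need H-79 and A-44 (Rx 5), but A-44 never forms.
A-44 would need L-31 and P-49 (Rx 4), but P-49 never forms.
Q-31 would need L-31 and X-40 (Rx 7), but X-40 never forms.
N-61: reached.
P-49 would need A-44 (Rx 3), but A-44 never forms.
Reached: H-60 and N-61 — 2 of the 6.

2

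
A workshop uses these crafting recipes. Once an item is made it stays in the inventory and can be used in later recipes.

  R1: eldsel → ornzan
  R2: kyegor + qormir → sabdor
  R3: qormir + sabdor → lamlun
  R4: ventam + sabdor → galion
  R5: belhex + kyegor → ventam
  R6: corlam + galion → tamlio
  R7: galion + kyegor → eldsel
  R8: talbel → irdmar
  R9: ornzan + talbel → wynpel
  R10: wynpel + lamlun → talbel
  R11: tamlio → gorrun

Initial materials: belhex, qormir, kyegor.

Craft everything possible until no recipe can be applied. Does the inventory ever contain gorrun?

gorrun would need tamlio (R11), but tamlio is never obtained.

No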